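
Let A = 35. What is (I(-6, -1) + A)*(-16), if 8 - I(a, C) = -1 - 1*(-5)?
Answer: -624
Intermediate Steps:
I(a, C) = 4 (I(a, C) = 8 - (-1 - 1*(-5)) = 8 - (-1 + 5) = 8 - 1*4 = 8 - 4 = 4)
(I(-6, -1) + A)*(-16) = (4 + 35)*(-16) = 39*(-16) = -624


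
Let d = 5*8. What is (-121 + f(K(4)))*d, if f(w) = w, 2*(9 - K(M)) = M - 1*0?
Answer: -4560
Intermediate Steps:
K(M) = 9 - M/2 (K(M) = 9 - (M - 1*0)/2 = 9 - (M + 0)/2 = 9 - M/2)
d = 40
(-121 + f(K(4)))*d = (-121 + (9 - ½*4))*40 = (-121 + (9 - 2))*40 = (-121 + 7)*40 = -114*40 = -4560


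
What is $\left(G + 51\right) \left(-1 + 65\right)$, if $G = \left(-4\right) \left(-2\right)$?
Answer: $3776$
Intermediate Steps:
$G = 8$
$\left(G + 51\right) \left(-1 + 65\right) = \left(8 + 51\right) \left(-1 + 65\right) = 59 \cdot 64 = 3776$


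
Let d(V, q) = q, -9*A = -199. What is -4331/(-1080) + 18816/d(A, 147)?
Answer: 142571/1080 ≈ 132.01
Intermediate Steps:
A = 199/9 (A = -1/9*(-199) = 199/9 ≈ 22.111)
-4331/(-1080) + 18816/d(A, 147) = -4331/(-1080) + 18816/147 = -4331*(-1/1080) + 18816*(1/147) = 4331/1080 + 128 = 142571/1080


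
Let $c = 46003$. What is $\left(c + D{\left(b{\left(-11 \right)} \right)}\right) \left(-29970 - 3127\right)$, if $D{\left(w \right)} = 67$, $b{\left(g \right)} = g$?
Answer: $-1524778790$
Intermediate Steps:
$\left(c + D{\left(b{\left(-11 \right)} \right)}\right) \left(-29970 - 3127\right) = \left(46003 + 67\right) \left(-29970 - 3127\right) = 46070 \left(-33097\right) = -1524778790$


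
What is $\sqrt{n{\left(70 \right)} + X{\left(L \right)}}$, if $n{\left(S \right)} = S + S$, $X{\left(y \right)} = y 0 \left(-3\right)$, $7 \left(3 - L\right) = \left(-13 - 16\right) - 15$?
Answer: $2 \sqrt{35} \approx 11.832$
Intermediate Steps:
$L = \frac{65}{7}$ ($L = 3 - \frac{\left(-13 - 16\right) - 15}{7} = 3 - \frac{-29 - 15}{7} = 3 - - \frac{44}{7} = 3 + \frac{44}{7} = \frac{65}{7} \approx 9.2857$)
$X{\left(y \right)} = 0$ ($X{\left(y \right)} = 0 \left(-3\right) = 0$)
$n{\left(S \right)} = 2 S$
$\sqrt{n{\left(70 \right)} + X{\left(L \right)}} = \sqrt{2 \cdot 70 + 0} = \sqrt{140 + 0} = \sqrt{140} = 2 \sqrt{35}$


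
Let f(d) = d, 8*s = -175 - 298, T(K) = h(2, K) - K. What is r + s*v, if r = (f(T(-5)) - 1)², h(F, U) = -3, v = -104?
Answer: 6150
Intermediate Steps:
T(K) = -3 - K
s = -473/8 (s = (-175 - 298)/8 = (⅛)*(-473) = -473/8 ≈ -59.125)
r = 1 (r = ((-3 - 1*(-5)) - 1)² = ((-3 + 5) - 1)² = (2 - 1)² = 1² = 1)
r + s*v = 1 - 473/8*(-104) = 1 + 6149 = 6150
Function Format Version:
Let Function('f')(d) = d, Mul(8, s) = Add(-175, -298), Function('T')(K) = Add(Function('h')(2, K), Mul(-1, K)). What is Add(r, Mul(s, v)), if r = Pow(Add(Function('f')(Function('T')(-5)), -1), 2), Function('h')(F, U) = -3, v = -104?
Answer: 6150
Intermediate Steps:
Function('T')(K) = Add(-3, Mul(-1, K))
s = Rational(-473, 8) (s = Mul(Rational(1, 8), Add(-175, -298)) = Mul(Rational(1, 8), -473) = Rational(-473, 8) ≈ -59.125)
r = 1 (r = Pow(Add(Add(-3, Mul(-1, -5)), -1), 2) = Pow(Add(Add(-3, 5), -1), 2) = Pow(Add(2, -1), 2) = Pow(1, 2) = 1)
Add(r, Mul(s, v)) = Add(1, Mul(Rational(-473, 8), -104)) = Add(1, 6149) = 6150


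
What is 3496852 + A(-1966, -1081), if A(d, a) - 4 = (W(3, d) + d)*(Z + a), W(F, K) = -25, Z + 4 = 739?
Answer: 4185742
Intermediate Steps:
Z = 735 (Z = -4 + 739 = 735)
A(d, a) = 4 + (-25 + d)*(735 + a)
3496852 + A(-1966, -1081) = 3496852 + (-18371 - 25*(-1081) + 735*(-1966) - 1081*(-1966)) = 3496852 + (-18371 + 27025 - 1445010 + 2125246) = 3496852 + 688890 = 4185742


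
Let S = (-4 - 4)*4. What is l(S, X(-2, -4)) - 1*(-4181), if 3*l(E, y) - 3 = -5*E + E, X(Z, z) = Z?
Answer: 12674/3 ≈ 4224.7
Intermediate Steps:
S = -32 (S = -8*4 = -32)
l(E, y) = 1 - 4*E/3 (l(E, y) = 1 + (-5*E + E)/3 = 1 + (-4*E)/3 = 1 - 4*E/3)
l(S, X(-2, -4)) - 1*(-4181) = (1 - 4/3*(-32)) - 1*(-4181) = (1 + 128/3) + 4181 = 131/3 + 4181 = 12674/3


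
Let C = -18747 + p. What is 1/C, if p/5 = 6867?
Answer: 1/15588 ≈ 6.4152e-5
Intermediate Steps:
p = 34335 (p = 5*6867 = 34335)
C = 15588 (C = -18747 + 34335 = 15588)
1/C = 1/15588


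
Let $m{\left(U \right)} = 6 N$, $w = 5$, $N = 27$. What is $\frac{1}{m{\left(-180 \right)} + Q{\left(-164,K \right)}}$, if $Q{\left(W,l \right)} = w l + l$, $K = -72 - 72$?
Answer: $- \frac{1}{702} \approx -0.0014245$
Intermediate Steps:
$K = -144$ ($K = -72 - 72 = -144$)
$m{\left(U \right)} = 162$ ($m{\left(U \right)} = 6 \cdot 27 = 162$)
$Q{\left(W,l \right)} = 6 l$ ($Q{\left(W,l \right)} = 5 l + l = 6 l$)
$\frac{1}{m{\left(-180 \right)} + Q{\left(-164,K \right)}} = \frac{1}{162 + 6 \left(-144\right)} = \frac{1}{162 - 864} = \frac{1}{-702} = - \frac{1}{702}$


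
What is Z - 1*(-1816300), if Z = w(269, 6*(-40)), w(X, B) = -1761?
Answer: 1814539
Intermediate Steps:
Z = -1761
Z - 1*(-1816300) = -1761 - 1*(-1816300) = -1761 + 1816300 = 1814539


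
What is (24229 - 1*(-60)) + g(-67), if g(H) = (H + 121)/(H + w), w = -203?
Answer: 121444/5 ≈ 24289.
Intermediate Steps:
g(H) = (121 + H)/(-203 + H) (g(H) = (H + 121)/(H - 203) = (121 + H)/(-203 + H))
(24229 - 1*(-60)) + g(-67) = (24229 - 1*(-60)) + (121 - 67)/(-203 - 67) = (24229 + 60) + 54/(-270) = 24289 - 1/270*54 = 24289 - ⅕ = 121444/5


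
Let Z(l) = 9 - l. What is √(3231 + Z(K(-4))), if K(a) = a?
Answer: 2*√811 ≈ 56.956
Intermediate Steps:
√(3231 + Z(K(-4))) = √(3231 + (9 - 1*(-4))) = √(3231 + (9 + 4)) = √(3231 + 13) = √3244 = 2*√811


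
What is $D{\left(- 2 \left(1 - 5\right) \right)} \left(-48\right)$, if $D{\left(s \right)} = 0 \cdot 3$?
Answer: $0$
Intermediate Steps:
$D{\left(s \right)} = 0$
$D{\left(- 2 \left(1 - 5\right) \right)} \left(-48\right) = 0 \left(-48\right) = 0$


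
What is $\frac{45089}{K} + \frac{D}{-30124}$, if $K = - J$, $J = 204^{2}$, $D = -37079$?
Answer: $\frac{2717921}{18435888} \approx 0.14743$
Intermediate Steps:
$J = 41616$
$K = -41616$ ($K = \left(-1\right) 41616 = -41616$)
$\frac{45089}{K} + \frac{D}{-30124} = \frac{45089}{-41616} - \frac{37079}{-30124} = 45089 \left(- \frac{1}{41616}\right) - - \frac{37079}{30124} = - \frac{45089}{41616} + \frac{37079}{30124} = \frac{2717921}{18435888}$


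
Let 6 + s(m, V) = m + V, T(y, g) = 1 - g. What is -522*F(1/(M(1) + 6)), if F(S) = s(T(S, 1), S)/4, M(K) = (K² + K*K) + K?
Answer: 1537/2 ≈ 768.50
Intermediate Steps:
M(K) = K + 2*K² (M(K) = (K² + K²) + K = 2*K² + K = K + 2*K²)
s(m, V) = -6 + V + m (s(m, V) = -6 + (m + V) = -6 + (V + m) = -6 + V + m)
F(S) = -3/2 + S/4 (F(S) = (-6 + S + (1 - 1*1))/4 = (-6 + S + (1 - 1))*(¼) = (-6 + S + 0)*(¼) = (-6 + S)*(¼) = -3/2 + S/4)
-522*F(1/(M(1) + 6)) = -522*(-3/2 + 1/(4*(1*(1 + 2*1) + 6))) = -522*(-3/2 + 1/(4*(1*(1 + 2) + 6))) = -522*(-3/2 + 1/(4*(1*3 + 6))) = -522*(-3/2 + 1/(4*(3 + 6))) = -522*(-3/2 + (¼)/9) = -522*(-3/2 + (¼)*(⅑)) = -522*(-3/2 + 1/36) = -522*(-53/36) = 1537/2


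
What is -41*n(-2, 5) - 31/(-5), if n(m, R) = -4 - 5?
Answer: 1876/5 ≈ 375.20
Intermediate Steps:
n(m, R) = -9
-41*n(-2, 5) - 31/(-5) = -41*(-9) - 31/(-5) = 369 - 31*(-1/5) = 369 + 31/5 = 1876/5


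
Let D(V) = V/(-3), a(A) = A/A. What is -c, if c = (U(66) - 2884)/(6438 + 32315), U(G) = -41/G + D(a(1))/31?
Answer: 1967319/26429546 ≈ 0.074436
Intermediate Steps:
a(A) = 1
D(V) = -V/3 (D(V) = V*(-⅓) = -V/3)
U(G) = -1/93 - 41/G (U(G) = -41/G - ⅓*1/31 = -41/G - 1/93 = -1/93 - 41/G)
c = -1967319/26429546 (c = ((1/93)*(-3813 - 1*66)/66 - 2884)/(6438 + 32315) = ((1/93)*(1/66)*(-3813 - 66) - 2884)/38753 = ((1/93)*(1/66)*(-3879) - 2884)*(1/38753) = (-431/682 - 2884)*(1/38753) = -1967319/682*1/38753 = -1967319/26429546 ≈ -0.074436)
-c = -1*(-1967319/26429546) = 1967319/26429546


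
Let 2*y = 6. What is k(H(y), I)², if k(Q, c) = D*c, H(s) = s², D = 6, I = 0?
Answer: 0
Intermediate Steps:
y = 3 (y = (½)*6 = 3)
k(Q, c) = 6*c
k(H(y), I)² = (6*0)² = 0² = 0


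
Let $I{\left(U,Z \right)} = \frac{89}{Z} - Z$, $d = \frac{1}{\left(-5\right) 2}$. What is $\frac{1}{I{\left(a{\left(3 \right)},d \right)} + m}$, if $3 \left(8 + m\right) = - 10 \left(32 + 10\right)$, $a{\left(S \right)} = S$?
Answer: $- \frac{10}{10379} \approx -0.00096348$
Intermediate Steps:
$d = - \frac{1}{10}$ ($d = \frac{1}{-10} = - \frac{1}{10} \approx -0.1$)
$I{\left(U,Z \right)} = - Z + \frac{89}{Z}$
$m = -148$ ($m = -8 + \frac{\left(-10\right) \left(32 + 10\right)}{3} = -8 + \frac{\left(-10\right) 42}{3} = -8 + \frac{1}{3} \left(-420\right) = -8 - 140 = -148$)
$\frac{1}{I{\left(a{\left(3 \right)},d \right)} + m} = \frac{1}{\left(\left(-1\right) \left(- \frac{1}{10}\right) + \frac{89}{- \frac{1}{10}}\right) - 148} = \frac{1}{\left(\frac{1}{10} + 89 \left(-10\right)\right) - 148} = \frac{1}{\left(\frac{1}{10} - 890\right) - 148} = \frac{1}{- \frac{8899}{10} - 148} = \frac{1}{- \frac{10379}{10}} = - \frac{10}{10379}$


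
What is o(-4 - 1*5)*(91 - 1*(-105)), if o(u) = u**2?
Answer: 15876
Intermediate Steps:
o(-4 - 1*5)*(91 - 1*(-105)) = (-4 - 1*5)**2*(91 - 1*(-105)) = (-4 - 5)**2*(91 + 105) = (-9)**2*196 = 81*196 = 15876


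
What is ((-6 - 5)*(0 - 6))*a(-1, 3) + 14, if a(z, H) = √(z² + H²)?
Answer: 14 + 66*√10 ≈ 222.71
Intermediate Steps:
a(z, H) = √(H² + z²)
((-6 - 5)*(0 - 6))*a(-1, 3) + 14 = ((-6 - 5)*(0 - 6))*√(3² + (-1)²) + 14 = (-11*(-6))*√(9 + 1) + 14 = 66*√10 + 14 = 14 + 66*√10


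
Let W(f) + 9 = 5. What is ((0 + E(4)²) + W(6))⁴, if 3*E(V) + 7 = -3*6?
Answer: 120354180241/6561 ≈ 1.8344e+7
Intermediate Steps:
W(f) = -4 (W(f) = -9 + 5 = -4)
E(V) = -25/3 (E(V) = -7/3 + (-3*6)/3 = -7/3 + (⅓)*(-18) = -7/3 - 6 = -25/3)
((0 + E(4)²) + W(6))⁴ = ((0 + (-25/3)²) - 4)⁴ = ((0 + 625/9) - 4)⁴ = (625/9 - 4)⁴ = (589/9)⁴ = 120354180241/6561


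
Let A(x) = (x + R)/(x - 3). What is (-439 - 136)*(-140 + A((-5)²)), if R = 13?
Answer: 874575/11 ≈ 79507.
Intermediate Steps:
A(x) = (13 + x)/(-3 + x) (A(x) = (x + 13)/(x - 3) = (13 + x)/(-3 + x))
(-439 - 136)*(-140 + A((-5)²)) = (-439 - 136)*(-140 + (13 + (-5)²)/(-3 + (-5)²)) = -575*(-140 + (13 + 25)/(-3 + 25)) = -575*(-140 + 38/22) = -575*(-140 + (1/22)*38) = -575*(-140 + 19/11) = -575*(-1521/11) = 874575/11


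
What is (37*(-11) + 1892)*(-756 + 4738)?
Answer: 5913270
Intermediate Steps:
(37*(-11) + 1892)*(-756 + 4738) = (-407 + 1892)*3982 = 1485*3982 = 5913270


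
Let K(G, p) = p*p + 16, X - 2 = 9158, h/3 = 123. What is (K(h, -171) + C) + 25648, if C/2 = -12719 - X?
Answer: 11147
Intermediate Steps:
h = 369 (h = 3*123 = 369)
X = 9160 (X = 2 + 9158 = 9160)
K(G, p) = 16 + p**2 (K(G, p) = p**2 + 16 = 16 + p**2)
C = -43758 (C = 2*(-12719 - 1*9160) = 2*(-12719 - 9160) = 2*(-21879) = -43758)
(K(h, -171) + C) + 25648 = ((16 + (-171)**2) - 43758) + 25648 = ((16 + 29241) - 43758) + 25648 = (29257 - 43758) + 25648 = -14501 + 25648 = 11147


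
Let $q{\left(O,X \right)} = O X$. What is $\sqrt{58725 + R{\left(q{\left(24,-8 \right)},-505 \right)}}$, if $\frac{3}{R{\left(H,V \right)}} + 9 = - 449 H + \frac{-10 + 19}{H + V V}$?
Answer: $\frac{\sqrt{196777900691137215305471}}{1830529148} \approx 242.33$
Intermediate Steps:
$R{\left(H,V \right)} = \frac{3}{-9 - 449 H + \frac{9}{H + V^{2}}}$ ($R{\left(H,V \right)} = \frac{3}{-9 - \left(449 H - \frac{-10 + 19}{H + V V}\right)} = \frac{3}{-9 - \left(- \frac{9}{H + V^{2}} + 449 H\right)} = \frac{3}{-9 - 449 H + \frac{9}{H + V^{2}}}$)
$\sqrt{58725 + R{\left(q{\left(24,-8 \right)},-505 \right)}} = \sqrt{58725 + \frac{3 \left(- 24 \left(-8\right) - \left(-505\right)^{2}\right)}{-9 + 9 \cdot 24 \left(-8\right) + 9 \left(-505\right)^{2} + 449 \left(24 \left(-8\right)\right)^{2} + 449 \cdot 24 \left(-8\right) \left(-505\right)^{2}}} = \sqrt{58725 + \frac{3 \left(\left(-1\right) \left(-192\right) - 255025\right)}{-9 + 9 \left(-192\right) + 9 \cdot 255025 + 449 \left(-192\right)^{2} + 449 \left(-192\right) 255025}} = \sqrt{58725 + \frac{3 \left(192 - 255025\right)}{-9 - 1728 + 2295225 + 449 \cdot 36864 - 21985195200}} = \sqrt{58725 + 3 \frac{1}{-9 - 1728 + 2295225 + 16551936 - 21985195200} \left(-254833\right)} = \sqrt{58725 + 3 \frac{1}{-21966349776} \left(-254833\right)} = \sqrt{58725 + 3 \left(- \frac{1}{21966349776}\right) \left(-254833\right)} = \sqrt{58725 + \frac{254833}{7322116592}} = \sqrt{\frac{429991297120033}{7322116592}} = \frac{\sqrt{196777900691137215305471}}{1830529148}$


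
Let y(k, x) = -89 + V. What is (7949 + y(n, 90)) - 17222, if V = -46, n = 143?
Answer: -9408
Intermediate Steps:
y(k, x) = -135 (y(k, x) = -89 - 46 = -135)
(7949 + y(n, 90)) - 17222 = (7949 - 135) - 17222 = 7814 - 17222 = -9408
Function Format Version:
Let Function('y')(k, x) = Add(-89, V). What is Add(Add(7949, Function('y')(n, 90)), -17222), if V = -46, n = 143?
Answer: -9408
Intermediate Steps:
Function('y')(k, x) = -135 (Function('y')(k, x) = Add(-89, -46) = -135)
Add(Add(7949, Function('y')(n, 90)), -17222) = Add(Add(7949, -135), -17222) = Add(7814, -17222) = -9408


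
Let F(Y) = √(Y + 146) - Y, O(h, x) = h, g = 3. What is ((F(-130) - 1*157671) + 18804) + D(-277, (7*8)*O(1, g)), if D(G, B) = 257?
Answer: -138476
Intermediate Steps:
F(Y) = √(146 + Y) - Y
((F(-130) - 1*157671) + 18804) + D(-277, (7*8)*O(1, g)) = (((√(146 - 130) - 1*(-130)) - 1*157671) + 18804) + 257 = (((√16 + 130) - 157671) + 18804) + 257 = (((4 + 130) - 157671) + 18804) + 257 = ((134 - 157671) + 18804) + 257 = (-157537 + 18804) + 257 = -138733 + 257 = -138476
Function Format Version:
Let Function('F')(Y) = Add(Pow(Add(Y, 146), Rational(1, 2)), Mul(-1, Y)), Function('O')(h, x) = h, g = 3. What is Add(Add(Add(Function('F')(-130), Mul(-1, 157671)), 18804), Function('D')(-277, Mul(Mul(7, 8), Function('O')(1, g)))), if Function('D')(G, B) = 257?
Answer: -138476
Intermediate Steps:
Function('F')(Y) = Add(Pow(Add(146, Y), Rational(1, 2)), Mul(-1, Y))
Add(Add(Add(Function('F')(-130), Mul(-1, 157671)), 18804), Function('D')(-277, Mul(Mul(7, 8), Function('O')(1, g)))) = Add(Add(Add(Add(Pow(Add(146, -130), Rational(1, 2)), Mul(-1, -130)), Mul(-1, 157671)), 18804), 257) = Add(Add(Add(Add(Pow(16, Rational(1, 2)), 130), -157671), 18804), 257) = Add(Add(Add(Add(4, 130), -157671), 18804), 257) = Add(Add(Add(134, -157671), 18804), 257) = Add(Add(-157537, 18804), 257) = Add(-138733, 257) = -138476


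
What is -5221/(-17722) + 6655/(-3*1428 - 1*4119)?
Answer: -74067847/148917966 ≈ -0.49737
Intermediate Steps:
-5221/(-17722) + 6655/(-3*1428 - 1*4119) = -5221*(-1/17722) + 6655/(-4284 - 4119) = 5221/17722 + 6655/(-8403) = 5221/17722 + 6655*(-1/8403) = 5221/17722 - 6655/8403 = -74067847/148917966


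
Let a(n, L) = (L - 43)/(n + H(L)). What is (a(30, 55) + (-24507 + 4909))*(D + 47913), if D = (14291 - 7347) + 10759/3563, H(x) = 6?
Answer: -1641721033750/1527 ≈ -1.0751e+9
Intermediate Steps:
D = 3536033/509 (D = 6944 + 10759*(1/3563) = 6944 + 1537/509 = 3536033/509 ≈ 6947.0)
a(n, L) = (-43 + L)/(6 + n) (a(n, L) = (L - 43)/(n + 6) = (-43 + L)/(6 + n))
(a(30, 55) + (-24507 + 4909))*(D + 47913) = ((-43 + 55)/(6 + 30) + (-24507 + 4909))*(3536033/509 + 47913) = (12/36 - 19598)*(27923750/509) = ((1/36)*12 - 19598)*(27923750/509) = (1/3 - 19598)*(27923750/509) = -58793/3*27923750/509 = -1641721033750/1527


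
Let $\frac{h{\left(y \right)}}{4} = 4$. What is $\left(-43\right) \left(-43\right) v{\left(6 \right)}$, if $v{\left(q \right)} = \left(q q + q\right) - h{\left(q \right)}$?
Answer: $48074$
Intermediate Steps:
$h{\left(y \right)} = 16$ ($h{\left(y \right)} = 4 \cdot 4 = 16$)
$v{\left(q \right)} = -16 + q + q^{2}$ ($v{\left(q \right)} = \left(q q + q\right) - 16 = \left(q^{2} + q\right) - 16 = \left(q + q^{2}\right) - 16 = -16 + q + q^{2}$)
$\left(-43\right) \left(-43\right) v{\left(6 \right)} = \left(-43\right) \left(-43\right) \left(-16 + 6 + 6^{2}\right) = 1849 \left(-16 + 6 + 36\right) = 1849 \cdot 26 = 48074$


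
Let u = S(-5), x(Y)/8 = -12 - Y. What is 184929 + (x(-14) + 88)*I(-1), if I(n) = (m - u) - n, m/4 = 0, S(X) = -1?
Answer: 185137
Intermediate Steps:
x(Y) = -96 - 8*Y (x(Y) = 8*(-12 - Y) = -96 - 8*Y)
u = -1
m = 0 (m = 4*0 = 0)
I(n) = 1 - n (I(n) = (0 - 1*(-1)) - n = (0 + 1) - n = 1 - n)
184929 + (x(-14) + 88)*I(-1) = 184929 + ((-96 - 8*(-14)) + 88)*(1 - 1*(-1)) = 184929 + ((-96 + 112) + 88)*(1 + 1) = 184929 + (16 + 88)*2 = 184929 + 104*2 = 184929 + 208 = 185137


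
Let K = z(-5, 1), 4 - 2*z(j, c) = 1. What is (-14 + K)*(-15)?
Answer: 375/2 ≈ 187.50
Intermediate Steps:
z(j, c) = 3/2 (z(j, c) = 2 - 1/2*1 = 2 - 1/2 = 3/2)
K = 3/2 ≈ 1.5000
(-14 + K)*(-15) = (-14 + 3/2)*(-15) = -25/2*(-15) = 375/2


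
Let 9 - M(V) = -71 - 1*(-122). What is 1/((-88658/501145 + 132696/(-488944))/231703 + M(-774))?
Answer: -7096826578427330/298066730025039619 ≈ -0.023810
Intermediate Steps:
M(V) = -42 (M(V) = 9 - (-71 - 1*(-122)) = 9 - (-71 + 122) = 9 - 1*51 = 9 - 51 = -42)
1/((-88658/501145 + 132696/(-488944))/231703 + M(-774)) = 1/((-88658/501145 + 132696/(-488944))/231703 - 42) = 1/((-88658*1/501145 + 132696*(-1/488944))*(1/231703) - 42) = 1/((-88658/501145 - 16587/61118)*(1/231703) - 42) = 1/(-13731091759/30628980110*1/231703 - 42) = 1/(-13731091759/7096826578427330 - 42) = 1/(-298066730025039619/7096826578427330) = -7096826578427330/298066730025039619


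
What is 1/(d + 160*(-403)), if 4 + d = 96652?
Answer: 1/32168 ≈ 3.1087e-5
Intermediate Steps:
d = 96648 (d = -4 + 96652 = 96648)
1/(d + 160*(-403)) = 1/(96648 + 160*(-403)) = 1/(96648 - 64480) = 1/32168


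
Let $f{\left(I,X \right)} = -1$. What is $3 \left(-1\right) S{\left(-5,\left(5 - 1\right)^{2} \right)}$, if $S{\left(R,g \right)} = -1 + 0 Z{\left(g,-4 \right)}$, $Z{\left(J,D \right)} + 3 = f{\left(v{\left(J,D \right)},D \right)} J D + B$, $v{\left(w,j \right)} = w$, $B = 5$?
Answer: $3$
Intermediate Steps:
$Z{\left(J,D \right)} = 2 - D J$ ($Z{\left(J,D \right)} = -3 + \left(- J D + 5\right) = -3 - \left(-5 + D J\right) = 2 - D J$)
$S{\left(R,g \right)} = -1$ ($S{\left(R,g \right)} = -1 + 0 \left(2 - - 4 g\right) = -1 + 0 \left(2 + 4 g\right) = -1 + 0 = -1$)
$3 \left(-1\right) S{\left(-5,\left(5 - 1\right)^{2} \right)} = 3 \left(-1\right) \left(-1\right) = \left(-3\right) \left(-1\right) = 3$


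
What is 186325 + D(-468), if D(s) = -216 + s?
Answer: 185641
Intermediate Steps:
186325 + D(-468) = 186325 + (-216 - 468) = 186325 - 684 = 185641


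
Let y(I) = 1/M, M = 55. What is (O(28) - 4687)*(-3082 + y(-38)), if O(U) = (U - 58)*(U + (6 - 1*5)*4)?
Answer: 957217323/55 ≈ 1.7404e+7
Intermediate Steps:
y(I) = 1/55
O(U) = (-58 + U)*(4 + U) (O(U) = (-58 + U)*(U + (6 - 5)*4) = (-58 + U)*(U + 1*4) = (-58 + U)*(U + 4) = (-58 + U)*(4 + U))
(O(28) - 4687)*(-3082 + y(-38)) = ((-232 + 28**2 - 54*28) - 4687)*(-3082 + 1/55) = ((-232 + 784 - 1512) - 4687)*(-169509/55) = (-960 - 4687)*(-169509/55) = -5647*(-169509/55) = 957217323/55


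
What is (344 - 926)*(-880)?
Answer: 512160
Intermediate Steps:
(344 - 926)*(-880) = -582*(-880) = 512160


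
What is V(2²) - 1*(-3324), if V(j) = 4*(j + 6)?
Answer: 3364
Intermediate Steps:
V(j) = 24 + 4*j (V(j) = 4*(6 + j) = 24 + 4*j)
V(2²) - 1*(-3324) = (24 + 4*2²) - 1*(-3324) = (24 + 4*4) + 3324 = (24 + 16) + 3324 = 40 + 3324 = 3364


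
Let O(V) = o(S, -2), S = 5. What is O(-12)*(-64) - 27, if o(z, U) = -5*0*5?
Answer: -27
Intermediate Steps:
o(z, U) = 0 (o(z, U) = 0*5 = 0)
O(V) = 0
O(-12)*(-64) - 27 = 0*(-64) - 27 = 0 - 27 = -27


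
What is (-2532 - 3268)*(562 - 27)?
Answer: -3103000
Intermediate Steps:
(-2532 - 3268)*(562 - 27) = -5800*535 = -3103000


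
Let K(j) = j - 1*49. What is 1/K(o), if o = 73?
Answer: 1/24 ≈ 0.041667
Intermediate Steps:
K(j) = -49 + j (K(j) = j - 49 = -49 + j)
1/K(o) = 1/(-49 + 73) = 1/24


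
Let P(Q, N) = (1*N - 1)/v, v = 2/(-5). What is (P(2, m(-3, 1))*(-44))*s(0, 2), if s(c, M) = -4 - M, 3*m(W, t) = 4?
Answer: -220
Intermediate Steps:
m(W, t) = 4/3 (m(W, t) = (⅓)*4 = 4/3)
v = -⅖ (v = 2*(-⅕) = -⅖ ≈ -0.40000)
P(Q, N) = 5/2 - 5*N/2 (P(Q, N) = (1*N - 1)/(-⅖) = (N - 1)*(-5/2) = (-1 + N)*(-5/2) = 5/2 - 5*N/2)
(P(2, m(-3, 1))*(-44))*s(0, 2) = ((5/2 - 5/2*4/3)*(-44))*(-4 - 1*2) = ((5/2 - 10/3)*(-44))*(-4 - 2) = -⅚*(-44)*(-6) = (110/3)*(-6) = -220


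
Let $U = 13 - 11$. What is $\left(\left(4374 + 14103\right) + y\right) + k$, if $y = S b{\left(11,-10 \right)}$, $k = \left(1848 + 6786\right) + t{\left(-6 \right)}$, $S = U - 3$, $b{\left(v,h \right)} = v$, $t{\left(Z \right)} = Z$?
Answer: $27094$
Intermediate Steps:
$U = 2$ ($U = 13 - 11 = 2$)
$S = -1$ ($S = 2 - 3 = -1$)
$k = 8628$ ($k = \left(1848 + 6786\right) - 6 = 8634 - 6 = 8628$)
$y = -11$ ($y = \left(-1\right) 11 = -11$)
$\left(\left(4374 + 14103\right) + y\right) + k = \left(\left(4374 + 14103\right) - 11\right) + 8628 = \left(18477 - 11\right) + 8628 = 18466 + 8628 = 27094$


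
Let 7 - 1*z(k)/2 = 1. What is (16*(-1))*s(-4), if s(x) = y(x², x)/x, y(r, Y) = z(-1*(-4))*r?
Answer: 768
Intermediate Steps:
z(k) = 12 (z(k) = 14 - 2*1 = 14 - 2 = 12)
y(r, Y) = 12*r
s(x) = 12*x (s(x) = (12*x²)/x = 12*x)
(16*(-1))*s(-4) = (16*(-1))*(12*(-4)) = -16*(-48) = 768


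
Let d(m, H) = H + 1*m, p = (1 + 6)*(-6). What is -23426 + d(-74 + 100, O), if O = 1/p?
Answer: -982801/42 ≈ -23400.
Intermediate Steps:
p = -42 (p = 7*(-6) = -42)
O = -1/42 (O = 1/(-42) = -1/42 ≈ -0.023810)
d(m, H) = H + m
-23426 + d(-74 + 100, O) = -23426 + (-1/42 + (-74 + 100)) = -23426 + (-1/42 + 26) = -23426 + 1091/42 = -982801/42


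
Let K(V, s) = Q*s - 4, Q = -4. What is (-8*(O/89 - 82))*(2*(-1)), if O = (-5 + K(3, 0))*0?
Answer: -1312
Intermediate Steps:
K(V, s) = -4 - 4*s (K(V, s) = -4*s - 4 = -4 - 4*s)
O = 0 (O = (-5 + (-4 - 4*0))*0 = (-5 + (-4 + 0))*0 = (-5 - 4)*0 = -9*0 = 0)
(-8*(O/89 - 82))*(2*(-1)) = (-8*(0/89 - 82))*(2*(-1)) = -8*(0*(1/89) - 82)*(-2) = -8*(0 - 82)*(-2) = -8*(-82)*(-2) = 656*(-2) = -1312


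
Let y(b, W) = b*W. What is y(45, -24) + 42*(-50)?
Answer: -3180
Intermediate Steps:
y(b, W) = W*b
y(45, -24) + 42*(-50) = -24*45 + 42*(-50) = -1080 - 2100 = -3180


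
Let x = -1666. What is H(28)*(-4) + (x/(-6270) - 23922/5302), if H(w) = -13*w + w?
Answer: 1012230908/755535 ≈ 1339.8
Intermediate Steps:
H(w) = -12*w
H(28)*(-4) + (x/(-6270) - 23922/5302) = -12*28*(-4) + (-1666/(-6270) - 23922/5302) = -336*(-4) + (-1666*(-1/6270) - 23922*1/5302) = 1344 + (833/3135 - 11961/2651) = 1344 - 3208132/755535 = 1012230908/755535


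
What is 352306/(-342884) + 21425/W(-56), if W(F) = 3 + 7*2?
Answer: 3670150249/2914514 ≈ 1259.3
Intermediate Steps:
W(F) = 17 (W(F) = 3 + 14 = 17)
352306/(-342884) + 21425/W(-56) = 352306/(-342884) + 21425/17 = 352306*(-1/342884) + 21425*(1/17) = -176153/171442 + 21425/17 = 3670150249/2914514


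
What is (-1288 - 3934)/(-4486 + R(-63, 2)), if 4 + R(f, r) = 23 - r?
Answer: 5222/4469 ≈ 1.1685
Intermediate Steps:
R(f, r) = 19 - r (R(f, r) = -4 + (23 - r) = 19 - r)
(-1288 - 3934)/(-4486 + R(-63, 2)) = (-1288 - 3934)/(-4486 + (19 - 1*2)) = -5222/(-4486 + (19 - 2)) = -5222/(-4486 + 17) = -5222/(-4469) = -5222*(-1/4469) = 5222/4469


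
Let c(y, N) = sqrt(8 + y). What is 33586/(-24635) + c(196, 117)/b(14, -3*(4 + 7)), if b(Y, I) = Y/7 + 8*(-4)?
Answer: -33586/24635 - sqrt(51)/15 ≈ -1.8394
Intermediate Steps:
b(Y, I) = -32 + Y/7 (b(Y, I) = Y*(1/7) - 32 = Y/7 - 32 = -32 + Y/7)
33586/(-24635) + c(196, 117)/b(14, -3*(4 + 7)) = 33586/(-24635) + sqrt(8 + 196)/(-32 + (1/7)*14) = 33586*(-1/24635) + sqrt(204)/(-32 + 2) = -33586/24635 + (2*sqrt(51))/(-30) = -33586/24635 + (2*sqrt(51))*(-1/30) = -33586/24635 - sqrt(51)/15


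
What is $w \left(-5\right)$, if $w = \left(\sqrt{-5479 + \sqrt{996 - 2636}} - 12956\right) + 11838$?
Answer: $5590 - 5 \sqrt{-5479 + 2 i \sqrt{410}} \approx 5588.6 - 370.1 i$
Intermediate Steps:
$w = -1118 + \sqrt{-5479 + 2 i \sqrt{410}}$ ($w = \left(\sqrt{-5479 + \sqrt{-1640}} - 12956\right) + 11838 = \left(\sqrt{-5479 + 2 i \sqrt{410}} - 12956\right) + 11838 = \left(-12956 + \sqrt{-5479 + 2 i \sqrt{410}}\right) + 11838 = -1118 + \sqrt{-5479 + 2 i \sqrt{410}} \approx -1117.7 + 74.021 i$)
$w \left(-5\right) = \left(-1118 + \sqrt{-5479 + 2 i \sqrt{410}}\right) \left(-5\right) = 5590 - 5 \sqrt{-5479 + 2 i \sqrt{410}}$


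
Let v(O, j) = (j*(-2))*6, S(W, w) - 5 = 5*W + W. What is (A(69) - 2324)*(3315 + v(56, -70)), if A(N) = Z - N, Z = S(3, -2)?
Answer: -9847350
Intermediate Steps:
S(W, w) = 5 + 6*W (S(W, w) = 5 + (5*W + W) = 5 + 6*W)
Z = 23 (Z = 5 + 6*3 = 5 + 18 = 23)
v(O, j) = -12*j (v(O, j) = -2*j*6 = -12*j)
A(N) = 23 - N
(A(69) - 2324)*(3315 + v(56, -70)) = ((23 - 1*69) - 2324)*(3315 - 12*(-70)) = ((23 - 69) - 2324)*(3315 + 840) = (-46 - 2324)*4155 = -2370*4155 = -9847350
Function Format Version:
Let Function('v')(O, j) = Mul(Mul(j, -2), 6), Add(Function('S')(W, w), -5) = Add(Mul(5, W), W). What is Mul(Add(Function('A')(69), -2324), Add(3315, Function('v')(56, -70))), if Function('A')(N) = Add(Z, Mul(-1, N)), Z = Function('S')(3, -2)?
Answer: -9847350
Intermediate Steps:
Function('S')(W, w) = Add(5, Mul(6, W)) (Function('S')(W, w) = Add(5, Add(Mul(5, W), W)) = Add(5, Mul(6, W)))
Z = 23 (Z = Add(5, Mul(6, 3)) = Add(5, 18) = 23)
Function('v')(O, j) = Mul(-12, j) (Function('v')(O, j) = Mul(Mul(-2, j), 6) = Mul(-12, j))
Function('A')(N) = Add(23, Mul(-1, N))
Mul(Add(Function('A')(69), -2324), Add(3315, Function('v')(56, -70))) = Mul(Add(Add(23, Mul(-1, 69)), -2324), Add(3315, Mul(-12, -70))) = Mul(Add(Add(23, -69), -2324), Add(3315, 840)) = Mul(Add(-46, -2324), 4155) = Mul(-2370, 4155) = -9847350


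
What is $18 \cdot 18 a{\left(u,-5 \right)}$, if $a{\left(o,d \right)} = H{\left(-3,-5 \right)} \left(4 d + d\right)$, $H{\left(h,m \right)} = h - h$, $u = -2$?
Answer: $0$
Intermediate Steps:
$H{\left(h,m \right)} = 0$
$a{\left(o,d \right)} = 0$ ($a{\left(o,d \right)} = 0 \left(4 d + d\right) = 0 \cdot 5 d = 0$)
$18 \cdot 18 a{\left(u,-5 \right)} = 18 \cdot 18 \cdot 0 = 324 \cdot 0 = 0$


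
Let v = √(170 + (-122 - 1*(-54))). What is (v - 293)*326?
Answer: -95518 + 326*√102 ≈ -92226.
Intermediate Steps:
v = √102 (v = √(170 + (-122 + 54)) = √(170 - 68) = √102 ≈ 10.100)
(v - 293)*326 = (√102 - 293)*326 = (-293 + √102)*326 = -95518 + 326*√102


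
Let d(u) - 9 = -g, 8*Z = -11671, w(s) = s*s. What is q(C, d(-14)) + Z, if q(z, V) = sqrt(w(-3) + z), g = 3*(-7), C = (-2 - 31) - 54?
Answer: -11671/8 + I*sqrt(78) ≈ -1458.9 + 8.8318*I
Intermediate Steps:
w(s) = s**2
Z = -11671/8 (Z = (1/8)*(-11671) = -11671/8 ≈ -1458.9)
C = -87 (C = -33 - 54 = -87)
g = -21
d(u) = 30 (d(u) = 9 - 1*(-21) = 9 + 21 = 30)
q(z, V) = sqrt(9 + z) (q(z, V) = sqrt((-3)**2 + z) = sqrt(9 + z))
q(C, d(-14)) + Z = sqrt(9 - 87) - 11671/8 = sqrt(-78) - 11671/8 = I*sqrt(78) - 11671/8 = -11671/8 + I*sqrt(78)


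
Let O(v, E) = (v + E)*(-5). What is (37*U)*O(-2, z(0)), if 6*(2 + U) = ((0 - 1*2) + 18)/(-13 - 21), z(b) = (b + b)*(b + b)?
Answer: -39220/51 ≈ -769.02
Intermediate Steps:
z(b) = 4*b² (z(b) = (2*b)*(2*b) = 4*b²)
U = -106/51 (U = -2 + (((0 - 1*2) + 18)/(-13 - 21))/6 = -2 + (((0 - 2) + 18)/(-34))/6 = -2 + ((-2 + 18)*(-1/34))/6 = -2 + (16*(-1/34))/6 = -2 + (⅙)*(-8/17) = -2 - 4/51 = -106/51 ≈ -2.0784)
O(v, E) = -5*E - 5*v (O(v, E) = (E + v)*(-5) = -5*E - 5*v)
(37*U)*O(-2, z(0)) = (37*(-106/51))*(-20*0² - 5*(-2)) = -3922*(-20*0 + 10)/51 = -3922*(-5*0 + 10)/51 = -3922*(0 + 10)/51 = -3922/51*10 = -39220/51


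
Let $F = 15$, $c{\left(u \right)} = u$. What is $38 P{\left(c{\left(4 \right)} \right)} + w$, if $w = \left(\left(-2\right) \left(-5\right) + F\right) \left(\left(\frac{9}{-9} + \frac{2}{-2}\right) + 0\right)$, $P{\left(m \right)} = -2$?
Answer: $-126$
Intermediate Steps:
$w = -50$ ($w = \left(\left(-2\right) \left(-5\right) + 15\right) \left(\left(\frac{9}{-9} + \frac{2}{-2}\right) + 0\right) = \left(10 + 15\right) \left(\left(9 \left(- \frac{1}{9}\right) + 2 \left(- \frac{1}{2}\right)\right) + 0\right) = 25 \left(\left(-1 - 1\right) + 0\right) = 25 \left(-2 + 0\right) = 25 \left(-2\right) = -50$)
$38 P{\left(c{\left(4 \right)} \right)} + w = 38 \left(-2\right) - 50 = -76 - 50 = -126$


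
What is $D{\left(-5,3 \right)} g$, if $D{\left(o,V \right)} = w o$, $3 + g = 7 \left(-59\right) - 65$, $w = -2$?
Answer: $-4810$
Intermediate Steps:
$g = -481$ ($g = -3 + \left(7 \left(-59\right) - 65\right) = -3 - 478 = -481$)
$D{\left(o,V \right)} = - 2 o$
$D{\left(-5,3 \right)} g = \left(-2\right) \left(-5\right) \left(-481\right) = 10 \left(-481\right) = -4810$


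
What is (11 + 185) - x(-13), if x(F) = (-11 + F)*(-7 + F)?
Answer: -284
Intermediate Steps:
(11 + 185) - x(-13) = (11 + 185) - (77 + (-13)² - 18*(-13)) = 196 - (77 + 169 + 234) = 196 - 1*480 = 196 - 480 = -284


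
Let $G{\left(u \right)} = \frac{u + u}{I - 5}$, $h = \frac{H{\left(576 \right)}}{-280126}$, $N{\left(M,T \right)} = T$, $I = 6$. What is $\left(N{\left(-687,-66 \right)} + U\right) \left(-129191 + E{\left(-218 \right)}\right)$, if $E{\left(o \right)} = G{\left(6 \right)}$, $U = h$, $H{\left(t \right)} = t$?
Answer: $\frac{1194188289834}{140063} \approx 8.5261 \cdot 10^{6}$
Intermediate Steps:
$h = - \frac{288}{140063}$ ($h = \frac{576}{-280126} = 576 \left(- \frac{1}{280126}\right) = - \frac{288}{140063} \approx -0.0020562$)
$U = - \frac{288}{140063} \approx -0.0020562$
$G{\left(u \right)} = 2 u$ ($G{\left(u \right)} = \frac{u + u}{6 - 5} = \frac{2 u}{1} = 2 u 1 = 2 u$)
$E{\left(o \right)} = 12$ ($E{\left(o \right)} = 2 \cdot 6 = 12$)
$\left(N{\left(-687,-66 \right)} + U\right) \left(-129191 + E{\left(-218 \right)}\right) = \left(-66 - \frac{288}{140063}\right) \left(-129191 + 12\right) = \left(- \frac{9244446}{140063}\right) \left(-129179\right) = \frac{1194188289834}{140063}$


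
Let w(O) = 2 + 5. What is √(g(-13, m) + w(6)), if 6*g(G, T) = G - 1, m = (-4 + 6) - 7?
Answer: √42/3 ≈ 2.1602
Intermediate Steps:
w(O) = 7
m = -5 (m = 2 - 7 = -5)
g(G, T) = -⅙ + G/6 (g(G, T) = (G - 1)/6 = (-1 + G)/6 = -⅙ + G/6)
√(g(-13, m) + w(6)) = √((-⅙ + (⅙)*(-13)) + 7) = √((-⅙ - 13/6) + 7) = √(-7/3 + 7) = √(14/3) = √42/3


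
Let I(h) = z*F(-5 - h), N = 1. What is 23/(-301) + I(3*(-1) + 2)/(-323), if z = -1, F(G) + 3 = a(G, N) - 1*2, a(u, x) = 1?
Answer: -8633/97223 ≈ -0.088796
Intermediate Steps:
F(G) = -4 (F(G) = -3 + (1 - 1*2) = -3 + (1 - 2) = -3 - 1 = -4)
I(h) = 4 (I(h) = -1*(-4) = 4)
23/(-301) + I(3*(-1) + 2)/(-323) = 23/(-301) + 4/(-323) = 23*(-1/301) + 4*(-1/323) = -23/301 - 4/323 = -8633/97223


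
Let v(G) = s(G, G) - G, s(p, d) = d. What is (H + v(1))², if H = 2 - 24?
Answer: 484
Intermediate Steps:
H = -22
v(G) = 0 (v(G) = G - G = 0)
(H + v(1))² = (-22 + 0)² = (-22)² = 484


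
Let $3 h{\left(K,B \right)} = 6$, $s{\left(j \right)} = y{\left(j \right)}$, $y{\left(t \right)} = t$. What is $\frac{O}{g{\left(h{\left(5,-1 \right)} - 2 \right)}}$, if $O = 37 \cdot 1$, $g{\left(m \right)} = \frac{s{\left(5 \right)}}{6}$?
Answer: $\frac{222}{5} \approx 44.4$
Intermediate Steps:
$s{\left(j \right)} = j$
$h{\left(K,B \right)} = 2$ ($h{\left(K,B \right)} = \frac{1}{3} \cdot 6 = 2$)
$g{\left(m \right)} = \frac{5}{6}$
$O = 37$
$\frac{O}{g{\left(h{\left(5,-1 \right)} - 2 \right)}} = \frac{37}{\frac{5}{6}} = 37 \cdot \frac{6}{5} = \frac{222}{5}$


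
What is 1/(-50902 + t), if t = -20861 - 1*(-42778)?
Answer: -1/28985 ≈ -3.4501e-5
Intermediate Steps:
t = 21917 (t = -20861 + 42778 = 21917)
1/(-50902 + t) = 1/(-50902 + 21917) = 1/(-28985) = -1/28985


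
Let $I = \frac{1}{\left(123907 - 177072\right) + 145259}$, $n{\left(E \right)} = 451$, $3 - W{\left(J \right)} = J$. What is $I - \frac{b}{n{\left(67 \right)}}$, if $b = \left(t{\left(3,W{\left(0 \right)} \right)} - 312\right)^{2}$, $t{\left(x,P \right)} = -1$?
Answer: $- \frac{9022356635}{41534394} \approx -217.23$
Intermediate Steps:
$W{\left(J \right)} = 3 - J$
$b = 97969$ ($b = \left(-1 - 312\right)^{2} = \left(-313\right)^{2} = 97969$)
$I = \frac{1}{92094}$ ($I = \frac{1}{-53165 + 145259} = \frac{1}{92094} \approx 1.0858 \cdot 10^{-5}$)
$I - \frac{b}{n{\left(67 \right)}} = \frac{1}{92094} - \frac{97969}{451} = - \frac{9022356635}{41534394}$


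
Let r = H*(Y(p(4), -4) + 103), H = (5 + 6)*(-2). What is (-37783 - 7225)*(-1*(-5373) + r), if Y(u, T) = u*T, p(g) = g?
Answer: -155682672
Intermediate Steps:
H = -22 (H = 11*(-2) = -22)
Y(u, T) = T*u
r = -1914 (r = -22*(-4*4 + 103) = -22*(-16 + 103) = -22*87 = -1914)
(-37783 - 7225)*(-1*(-5373) + r) = (-37783 - 7225)*(-1*(-5373) - 1914) = -45008*(5373 - 1914) = -45008*3459 = -155682672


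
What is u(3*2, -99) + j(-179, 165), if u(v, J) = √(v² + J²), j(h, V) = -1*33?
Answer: -33 + 3*√1093 ≈ 66.182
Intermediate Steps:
j(h, V) = -33
u(v, J) = √(J² + v²)
u(3*2, -99) + j(-179, 165) = √((-99)² + (3*2)²) - 33 = √(9801 + 6²) - 33 = √(9801 + 36) - 33 = √9837 - 33 = 3*√1093 - 33 = -33 + 3*√1093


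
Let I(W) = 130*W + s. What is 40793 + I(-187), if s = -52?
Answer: 16431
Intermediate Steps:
I(W) = -52 + 130*W (I(W) = 130*W - 52 = -52 + 130*W)
40793 + I(-187) = 40793 + (-52 + 130*(-187)) = 40793 + (-52 - 24310) = 40793 - 24362 = 16431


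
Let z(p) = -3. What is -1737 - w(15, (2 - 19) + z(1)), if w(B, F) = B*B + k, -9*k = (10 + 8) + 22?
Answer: -17618/9 ≈ -1957.6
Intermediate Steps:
k = -40/9 (k = -((10 + 8) + 22)/9 = -(18 + 22)/9 = -⅑*40 = -40/9 ≈ -4.4444)
w(B, F) = -40/9 + B² (w(B, F) = B*B - 40/9 = B² - 40/9 = -40/9 + B²)
-1737 - w(15, (2 - 19) + z(1)) = -1737 - (-40/9 + 15²) = -1737 - (-40/9 + 225) = -1737 - 1*1985/9 = -1737 - 1985/9 = -17618/9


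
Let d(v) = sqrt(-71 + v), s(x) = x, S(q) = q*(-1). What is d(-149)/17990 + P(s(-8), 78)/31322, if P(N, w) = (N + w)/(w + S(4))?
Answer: 35/1158914 + I*sqrt(55)/8995 ≈ 3.0201e-5 + 0.00082448*I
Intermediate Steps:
S(q) = -q
P(N, w) = (N + w)/(-4 + w) (P(N, w) = (N + w)/(w - 1*4) = (N + w)/(w - 4) = (N + w)/(-4 + w))
d(-149)/17990 + P(s(-8), 78)/31322 = sqrt(-71 - 149)/17990 + ((-8 + 78)/(-4 + 78))/31322 = sqrt(-220)*(1/17990) + (70/74)*(1/31322) = (2*I*sqrt(55))*(1/17990) + ((1/74)*70)*(1/31322) = I*sqrt(55)/8995 + (35/37)*(1/31322) = I*sqrt(55)/8995 + 35/1158914 = 35/1158914 + I*sqrt(55)/8995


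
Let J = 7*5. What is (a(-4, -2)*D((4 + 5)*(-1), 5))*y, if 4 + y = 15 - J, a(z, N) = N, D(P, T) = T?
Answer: 240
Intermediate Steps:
J = 35
y = -24 (y = -4 + (15 - 1*35) = -4 + (15 - 35) = -4 - 20 = -24)
(a(-4, -2)*D((4 + 5)*(-1), 5))*y = -2*5*(-24) = -10*(-24) = 240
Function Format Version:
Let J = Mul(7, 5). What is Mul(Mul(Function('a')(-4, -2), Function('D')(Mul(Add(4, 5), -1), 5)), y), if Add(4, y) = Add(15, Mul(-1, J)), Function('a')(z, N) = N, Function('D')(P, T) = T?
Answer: 240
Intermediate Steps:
J = 35
y = -24 (y = Add(-4, Add(15, Mul(-1, 35))) = Add(-4, Add(15, -35)) = Add(-4, -20) = -24)
Mul(Mul(Function('a')(-4, -2), Function('D')(Mul(Add(4, 5), -1), 5)), y) = Mul(Mul(-2, 5), -24) = Mul(-10, -24) = 240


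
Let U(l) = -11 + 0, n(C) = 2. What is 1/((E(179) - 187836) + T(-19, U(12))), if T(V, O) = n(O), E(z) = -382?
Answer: -1/188216 ≈ -5.3130e-6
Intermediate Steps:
U(l) = -11
T(V, O) = 2
1/((E(179) - 187836) + T(-19, U(12))) = 1/((-382 - 187836) + 2) = 1/(-188218 + 2) = 1/(-188216) = -1/188216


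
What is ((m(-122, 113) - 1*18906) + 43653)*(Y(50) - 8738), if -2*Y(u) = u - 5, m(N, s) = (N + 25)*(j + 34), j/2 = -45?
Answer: -528766259/2 ≈ -2.6438e+8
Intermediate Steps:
j = -90 (j = 2*(-45) = -90)
m(N, s) = -1400 - 56*N (m(N, s) = (N + 25)*(-90 + 34) = (25 + N)*(-56) = -1400 - 56*N)
Y(u) = 5/2 - u/2 (Y(u) = -(u - 5)/2 = -(-5 + u)/2 = 5/2 - u/2)
((m(-122, 113) - 1*18906) + 43653)*(Y(50) - 8738) = (((-1400 - 56*(-122)) - 1*18906) + 43653)*((5/2 - 1/2*50) - 8738) = (((-1400 + 6832) - 18906) + 43653)*((5/2 - 25) - 8738) = ((5432 - 18906) + 43653)*(-45/2 - 8738) = (-13474 + 43653)*(-17521/2) = 30179*(-17521/2) = -528766259/2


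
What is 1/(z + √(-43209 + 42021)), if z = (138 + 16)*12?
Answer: 14/25881 - I*√33/569382 ≈ 0.00054094 - 1.0089e-5*I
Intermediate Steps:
z = 1848 (z = 154*12 = 1848)
1/(z + √(-43209 + 42021)) = 1/(1848 + √(-43209 + 42021)) = 1/(1848 + √(-1188)) = 1/(1848 + 6*I*√33)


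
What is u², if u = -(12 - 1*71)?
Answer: 3481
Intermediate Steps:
u = 59 (u = -(12 - 71) = -1*(-59) = 59)
u² = 59² = 3481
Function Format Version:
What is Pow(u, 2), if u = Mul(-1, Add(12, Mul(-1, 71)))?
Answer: 3481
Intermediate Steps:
u = 59 (u = Mul(-1, Add(12, -71)) = Mul(-1, -59) = 59)
Pow(u, 2) = Pow(59, 2) = 3481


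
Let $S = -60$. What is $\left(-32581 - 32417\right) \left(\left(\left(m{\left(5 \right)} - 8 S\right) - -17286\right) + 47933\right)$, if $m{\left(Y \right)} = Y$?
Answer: $-4270628592$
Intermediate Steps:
$\left(-32581 - 32417\right) \left(\left(\left(m{\left(5 \right)} - 8 S\right) - -17286\right) + 47933\right) = \left(-32581 - 32417\right) \left(\left(\left(5 - -480\right) - -17286\right) + 47933\right) = - 64998 \left(\left(\left(5 + 480\right) + 17286\right) + 47933\right) = - 64998 \left(\left(485 + 17286\right) + 47933\right) = - 64998 \left(17771 + 47933\right) = \left(-64998\right) 65704 = -4270628592$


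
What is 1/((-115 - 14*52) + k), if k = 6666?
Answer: 1/5823 ≈ 0.00017173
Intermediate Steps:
1/((-115 - 14*52) + k) = 1/((-115 - 14*52) + 6666) = 1/((-115 - 728) + 6666) = 1/(-843 + 6666) = 1/5823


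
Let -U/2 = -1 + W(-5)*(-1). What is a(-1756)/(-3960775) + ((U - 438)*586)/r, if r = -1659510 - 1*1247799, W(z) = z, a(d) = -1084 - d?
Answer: 147602657036/1645028114925 ≈ 0.089727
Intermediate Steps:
r = -2907309 (r = -1659510 - 1247799 = -2907309)
U = -8 (U = -2*(-1 - 5*(-1)) = -2*(-1 + 5) = -2*4 = -8)
a(-1756)/(-3960775) + ((U - 438)*586)/r = (-1084 - 1*(-1756))/(-3960775) + ((-8 - 438)*586)/(-2907309) = (-1084 + 1756)*(-1/3960775) - 446*586*(-1/2907309) = 672*(-1/3960775) - 261356*(-1/2907309) = -96/565825 + 261356/2907309 = 147602657036/1645028114925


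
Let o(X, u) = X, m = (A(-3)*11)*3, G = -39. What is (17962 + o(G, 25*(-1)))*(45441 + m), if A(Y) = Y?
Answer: 812664666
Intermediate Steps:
m = -99 (m = -3*11*3 = -33*3 = -99)
(17962 + o(G, 25*(-1)))*(45441 + m) = (17962 - 39)*(45441 - 99) = 17923*45342 = 812664666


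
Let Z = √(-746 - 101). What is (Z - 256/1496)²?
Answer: (-32 + 2057*I*√7)²/34969 ≈ -846.97 - 9.9605*I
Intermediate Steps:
Z = 11*I*√7 (Z = √(-847) = 11*I*√7 ≈ 29.103*I)
(Z - 256/1496)² = (11*I*√7 - 256/1496)² = (11*I*√7 - 256*1/1496)² = (11*I*√7 - 32/187)² = (-32/187 + 11*I*√7)²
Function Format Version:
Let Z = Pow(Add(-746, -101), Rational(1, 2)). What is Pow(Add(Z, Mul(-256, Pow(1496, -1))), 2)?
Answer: Mul(Rational(1, 34969), Pow(Add(-32, Mul(2057, I, Pow(7, Rational(1, 2)))), 2)) ≈ Add(-846.97, Mul(-9.9605, I))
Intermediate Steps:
Z = Mul(11, I, Pow(7, Rational(1, 2))) (Z = Pow(-847, Rational(1, 2)) = Mul(11, I, Pow(7, Rational(1, 2))) ≈ Mul(29.103, I))
Pow(Add(Z, Mul(-256, Pow(1496, -1))), 2) = Pow(Add(Mul(11, I, Pow(7, Rational(1, 2))), Mul(-256, Pow(1496, -1))), 2) = Pow(Add(Mul(11, I, Pow(7, Rational(1, 2))), Mul(-256, Rational(1, 1496))), 2) = Pow(Add(Mul(11, I, Pow(7, Rational(1, 2))), Rational(-32, 187)), 2) = Pow(Add(Rational(-32, 187), Mul(11, I, Pow(7, Rational(1, 2)))), 2)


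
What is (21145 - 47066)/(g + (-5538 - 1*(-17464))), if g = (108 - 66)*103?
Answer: -25921/16252 ≈ -1.5949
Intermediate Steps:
g = 4326 (g = 42*103 = 4326)
(21145 - 47066)/(g + (-5538 - 1*(-17464))) = (21145 - 47066)/(4326 + (-5538 - 1*(-17464))) = -25921/(4326 + (-5538 + 17464)) = -25921/(4326 + 11926) = -25921/16252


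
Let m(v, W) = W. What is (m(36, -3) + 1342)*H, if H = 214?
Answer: 286546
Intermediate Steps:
(m(36, -3) + 1342)*H = (-3 + 1342)*214 = 1339*214 = 286546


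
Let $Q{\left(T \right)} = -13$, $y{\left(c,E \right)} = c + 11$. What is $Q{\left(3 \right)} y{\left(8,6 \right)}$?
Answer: $-247$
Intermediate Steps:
$y{\left(c,E \right)} = 11 + c$
$Q{\left(3 \right)} y{\left(8,6 \right)} = - 13 \left(11 + 8\right) = \left(-13\right) 19 = -247$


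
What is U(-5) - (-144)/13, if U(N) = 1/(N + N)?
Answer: 1427/130 ≈ 10.977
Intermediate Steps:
U(N) = 1/(2*N)
U(-5) - (-144)/13 = (½)/(-5) - (-144)/13 = (½)*(-⅕) - (-144)/13 = -⅒ - 36*(-4/13) = -⅒ + 144/13 = 1427/130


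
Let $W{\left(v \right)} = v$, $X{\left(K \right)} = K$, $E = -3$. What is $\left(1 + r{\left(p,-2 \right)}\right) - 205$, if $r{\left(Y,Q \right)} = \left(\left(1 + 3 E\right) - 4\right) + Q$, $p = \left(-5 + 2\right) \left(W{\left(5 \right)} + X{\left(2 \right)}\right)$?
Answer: $-218$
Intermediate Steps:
$p = -21$ ($p = \left(-5 + 2\right) \left(5 + 2\right) = \left(-3\right) 7 = -21$)
$r{\left(Y,Q \right)} = -12 + Q$ ($r{\left(Y,Q \right)} = \left(\left(1 + 3 \left(-3\right)\right) - 4\right) + Q = \left(\left(1 - 9\right) - 4\right) + Q = \left(-8 - 4\right) + Q = -12 + Q$)
$\left(1 + r{\left(p,-2 \right)}\right) - 205 = \left(1 - 14\right) - 205 = -13 - 205 = -218$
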